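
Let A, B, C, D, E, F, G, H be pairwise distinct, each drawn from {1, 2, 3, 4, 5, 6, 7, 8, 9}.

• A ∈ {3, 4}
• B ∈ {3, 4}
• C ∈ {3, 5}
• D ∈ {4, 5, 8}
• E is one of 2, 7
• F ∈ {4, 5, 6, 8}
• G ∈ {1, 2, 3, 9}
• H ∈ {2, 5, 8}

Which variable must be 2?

A and B share exactly the 2 values {3, 4}; by pigeonhole those values go to them, so strike 3, 4 from C, D, F, G.
That leaves C = 5. Eliminate 5 elsewhere: D, F, H.
That leaves D = 8. Strike 8 from F, H.
So 2 goes to H.

H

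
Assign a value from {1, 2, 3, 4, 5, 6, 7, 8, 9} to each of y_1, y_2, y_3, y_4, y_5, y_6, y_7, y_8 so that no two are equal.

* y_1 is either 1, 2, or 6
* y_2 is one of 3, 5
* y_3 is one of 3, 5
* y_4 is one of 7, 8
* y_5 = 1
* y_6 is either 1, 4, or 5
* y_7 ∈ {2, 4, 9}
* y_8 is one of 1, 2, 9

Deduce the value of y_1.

6

y_5 has just one choice, so y_5 = 1. Eliminate 1 elsewhere: y_1, y_6, y_8.
y_2 and y_3 between them cover only {3, 5} — a naked pair. Remove those values from y_6.
That leaves y_6 = 4. So y_7 can't be 4.
y_7 and y_8 between them cover only {2, 9} — a naked pair. Remove those values from y_1.
So y_1 = 6.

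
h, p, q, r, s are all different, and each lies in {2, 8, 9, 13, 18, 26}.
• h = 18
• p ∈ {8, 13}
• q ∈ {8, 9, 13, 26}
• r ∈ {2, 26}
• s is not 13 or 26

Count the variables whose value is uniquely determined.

h must be 18 (only option left). Strike 18 from s.
Determined: h=18. The other variables each still have more than one consistent value. That makes 1.

1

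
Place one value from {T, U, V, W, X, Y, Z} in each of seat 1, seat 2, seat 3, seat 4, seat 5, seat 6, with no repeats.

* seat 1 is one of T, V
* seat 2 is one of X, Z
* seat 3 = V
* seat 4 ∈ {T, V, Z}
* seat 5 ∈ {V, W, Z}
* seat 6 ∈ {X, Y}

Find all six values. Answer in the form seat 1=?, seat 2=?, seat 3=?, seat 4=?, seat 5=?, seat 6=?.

seat 1=T, seat 2=X, seat 3=V, seat 4=Z, seat 5=W, seat 6=Y

seat 3 must be V (only option left). Eliminate V elsewhere: seat 1, seat 4, seat 5.
seat 1 has just one choice, so seat 1 = T. Eliminate T elsewhere: seat 4.
seat 4's domain is down to {Z}, so seat 4 = Z. Strike Z from seat 2, seat 5.
seat 5's domain is down to {W}, so seat 5 = W.
seat 2 has just one choice, so seat 2 = X. Eliminate X elsewhere: seat 6.
seat 6 has just one choice, so seat 6 = Y.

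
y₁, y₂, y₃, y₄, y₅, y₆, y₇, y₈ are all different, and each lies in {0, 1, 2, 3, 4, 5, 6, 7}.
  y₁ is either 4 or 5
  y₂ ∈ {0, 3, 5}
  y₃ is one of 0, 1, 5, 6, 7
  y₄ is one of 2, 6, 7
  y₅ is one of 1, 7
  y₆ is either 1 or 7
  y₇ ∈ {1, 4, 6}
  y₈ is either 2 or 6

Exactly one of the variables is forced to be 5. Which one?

The 8 variables draw from only 8 values {0, 1, 2, 3, 4, 5, 6, 7}, so each is used; only y₂ can be 3, hence y₂ = 3.
Among the 7 still-open variables, 0 fits only y₃ (and all 7 values in {0, 1, 2, 4, 5, 6, 7} must be used), so y₃ = 0.
Among the 6 still-open variables, 5 fits only y₁ (and all 6 values in {1, 2, 4, 5, 6, 7} must be used), so y₁ = 5.

y₁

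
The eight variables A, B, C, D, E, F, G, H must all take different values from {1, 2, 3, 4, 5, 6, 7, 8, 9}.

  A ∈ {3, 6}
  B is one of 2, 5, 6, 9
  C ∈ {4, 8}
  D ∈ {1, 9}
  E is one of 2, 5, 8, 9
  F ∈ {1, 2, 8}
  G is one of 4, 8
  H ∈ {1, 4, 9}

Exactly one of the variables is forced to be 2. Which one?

F

The 8 variables together cover exactly {1, 2, 3, 4, 5, 6, 8, 9} — 8 values for 8 variables — and 3 appears only in A's list, so A = 3.
Among the 7 still-open variables, 6 fits only B (and all 7 values in {1, 2, 4, 5, 6, 8, 9} must be used), so B = 6.
Among the 6 still-open variables, 5 fits only E (and all 6 values in {1, 2, 4, 5, 8, 9} must be used), so E = 5.
The 5 still-open variables together cover exactly {1, 2, 4, 8, 9} — 5 values for 5 variables — and 2 appears only in F's list, so F = 2.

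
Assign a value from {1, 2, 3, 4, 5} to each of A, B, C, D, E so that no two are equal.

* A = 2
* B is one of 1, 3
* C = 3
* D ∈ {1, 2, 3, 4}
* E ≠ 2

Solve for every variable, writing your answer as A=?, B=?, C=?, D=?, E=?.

A=2, B=1, C=3, D=4, E=5

A has just one choice, so A = 2. Eliminate 2 elsewhere: D.
C has just one choice, so C = 3. Remove 3 from B, D, E.
That leaves B = 1. Strike 1 from D, E.
D must be 4 (only option left). So E can't be 4.
E's domain is down to {5}, so E = 5.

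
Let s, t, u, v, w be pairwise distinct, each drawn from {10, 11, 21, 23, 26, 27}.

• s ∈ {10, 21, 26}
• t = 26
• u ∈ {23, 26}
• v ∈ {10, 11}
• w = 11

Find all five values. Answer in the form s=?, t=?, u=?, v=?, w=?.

t has just one choice, so t = 26. Strike 26 from s, u.
u has just one choice, so u = 23.
w's domain is down to {11}, so w = 11. Eliminate 11 elsewhere: v.
v's domain is down to {10}, so v = 10. Eliminate 10 elsewhere: s.
s has just one choice, so s = 21.

s=21, t=26, u=23, v=10, w=11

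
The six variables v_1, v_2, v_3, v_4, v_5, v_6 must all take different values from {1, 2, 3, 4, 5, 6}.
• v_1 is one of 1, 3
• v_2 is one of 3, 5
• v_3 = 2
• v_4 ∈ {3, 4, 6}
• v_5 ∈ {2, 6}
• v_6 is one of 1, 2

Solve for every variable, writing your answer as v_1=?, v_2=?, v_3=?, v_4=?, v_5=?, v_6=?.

v_3 must be 2 (only option left). Remove 2 from v_5, v_6.
v_5 must be 6 (only option left). Remove 6 from v_4.
v_6's domain is down to {1}, so v_6 = 1. Remove 1 from v_1.
That leaves v_1 = 3. Eliminate 3 elsewhere: v_2, v_4.
v_2's domain is down to {5}, so v_2 = 5.
v_4's domain is down to {4}, so v_4 = 4.

v_1=3, v_2=5, v_3=2, v_4=4, v_5=6, v_6=1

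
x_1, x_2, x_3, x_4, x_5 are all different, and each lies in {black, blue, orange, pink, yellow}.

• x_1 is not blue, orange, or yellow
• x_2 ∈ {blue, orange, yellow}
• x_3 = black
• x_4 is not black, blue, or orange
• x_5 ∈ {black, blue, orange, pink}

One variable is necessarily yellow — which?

x_3's domain is down to {black}, so x_3 = black. Strike black from x_1, x_5.
x_1's domain is down to {pink}, so x_1 = pink. Remove pink from x_4, x_5.
So yellow goes to x_4.

x_4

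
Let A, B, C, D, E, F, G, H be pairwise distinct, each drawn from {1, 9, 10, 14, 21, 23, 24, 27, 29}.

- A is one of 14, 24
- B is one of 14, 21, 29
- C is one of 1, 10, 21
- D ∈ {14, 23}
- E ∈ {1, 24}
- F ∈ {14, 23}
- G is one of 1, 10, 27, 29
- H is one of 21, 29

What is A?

24

The 8 variables together cover exactly {1, 10, 14, 21, 23, 24, 27, 29} — 8 values for 8 variables — and 27 appears only in G's list, so G = 27.
The 7 still-open variables draw from only 7 values {1, 10, 14, 21, 23, 24, 29}, so each is used; only C can be 10, hence C = 10.
The 6 still-open variables together cover exactly {1, 14, 21, 23, 24, 29} — 6 values for 6 variables — and 1 appears only in E's list, so E = 1.
Among the 5 still-open variables, 24 fits only A (and all 5 values in {14, 21, 23, 24, 29} must be used), so A = 24.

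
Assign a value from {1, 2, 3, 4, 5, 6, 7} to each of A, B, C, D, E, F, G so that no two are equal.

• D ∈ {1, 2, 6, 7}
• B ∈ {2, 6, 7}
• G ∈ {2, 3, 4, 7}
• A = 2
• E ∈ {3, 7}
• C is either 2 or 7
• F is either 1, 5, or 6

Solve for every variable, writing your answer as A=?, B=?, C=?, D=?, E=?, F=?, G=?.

A=2, B=6, C=7, D=1, E=3, F=5, G=4

A's domain is down to {2}, so A = 2. Eliminate 2 elsewhere: B, C, D, G.
C's domain is down to {7}, so C = 7. Strike 7 from B, D, E, G.
E has just one choice, so E = 3. Remove 3 from G.
That leaves G = 4.
That leaves B = 6. Eliminate 6 elsewhere: D, F.
D has just one choice, so D = 1. Remove 1 from F.
That leaves F = 5.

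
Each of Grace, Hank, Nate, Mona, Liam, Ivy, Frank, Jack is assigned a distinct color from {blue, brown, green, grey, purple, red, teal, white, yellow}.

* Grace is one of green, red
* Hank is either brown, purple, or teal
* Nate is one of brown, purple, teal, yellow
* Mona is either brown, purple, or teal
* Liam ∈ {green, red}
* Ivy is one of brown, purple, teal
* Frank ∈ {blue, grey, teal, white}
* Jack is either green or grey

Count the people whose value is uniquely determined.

Grace and Liam between them cover only {green, red} — a naked pair. Remove those values from Jack.
Jack's domain is down to {grey}, so Jack = grey. Eliminate grey elsewhere: Frank.
The 3 variables Hank, Mona, Ivy are confined to {brown, purple, teal}, which locks those values in; drop them from Nate, Frank.
That leaves Nate = yellow.
Determined: Nate=yellow, Jack=grey. The other people each still have more than one consistent value. That makes 2.

2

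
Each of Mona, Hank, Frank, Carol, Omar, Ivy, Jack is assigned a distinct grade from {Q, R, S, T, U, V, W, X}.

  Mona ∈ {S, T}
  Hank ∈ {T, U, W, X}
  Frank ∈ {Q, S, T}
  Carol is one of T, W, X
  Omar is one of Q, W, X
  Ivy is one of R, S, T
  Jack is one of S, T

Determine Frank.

The 7 variables together cover exactly {Q, R, S, T, U, W, X} — 7 values for 7 variables — and R appears only in Ivy's list, so Ivy = R.
The 6 still-open variables together cover exactly {Q, S, T, U, W, X} — 6 values for 6 variables — and U appears only in Hank's list, so Hank = U.
Mona and Jack share exactly the 2 values {S, T}; by pigeonhole those values go to them, so strike S, T from Frank, Carol.
So Frank = Q.

Q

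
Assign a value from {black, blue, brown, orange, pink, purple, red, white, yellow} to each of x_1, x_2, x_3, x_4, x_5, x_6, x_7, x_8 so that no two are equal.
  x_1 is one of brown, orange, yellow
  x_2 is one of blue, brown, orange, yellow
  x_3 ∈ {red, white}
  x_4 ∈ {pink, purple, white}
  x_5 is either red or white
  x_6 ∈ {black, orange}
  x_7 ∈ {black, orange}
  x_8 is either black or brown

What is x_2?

blue

x_3 and x_5 share exactly the 2 values {red, white}; by pigeonhole those values go to them, so strike red, white from x_4.
x_6 and x_7 between them cover only {black, orange} — a naked pair. Remove those values from x_1, x_2, x_8.
x_8 has just one choice, so x_8 = brown. Eliminate brown elsewhere: x_1, x_2.
x_1's domain is down to {yellow}, so x_1 = yellow. Remove yellow from x_2.
So x_2 = blue.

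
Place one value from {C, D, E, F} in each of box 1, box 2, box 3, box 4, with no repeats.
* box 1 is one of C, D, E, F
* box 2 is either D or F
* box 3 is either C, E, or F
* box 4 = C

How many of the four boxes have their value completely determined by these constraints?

1

box 4 must be C (only option left). Remove C from box 1, box 3.
Determined: box 4=C. The other boxes each still have more than one consistent value. That makes 1.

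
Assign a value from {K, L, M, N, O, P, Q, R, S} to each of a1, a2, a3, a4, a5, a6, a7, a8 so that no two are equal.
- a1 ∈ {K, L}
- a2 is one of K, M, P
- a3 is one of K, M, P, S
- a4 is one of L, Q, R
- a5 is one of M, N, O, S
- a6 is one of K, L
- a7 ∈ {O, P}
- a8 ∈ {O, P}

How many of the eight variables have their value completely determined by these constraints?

a1 and a6 between them cover only {K, L} — a naked pair. Remove those values from a2, a3, a4.
The 2 variables a7 and a8 are confined to {O, P}, which locks those values in; drop them from a2, a3, a5.
a2 must be M (only option left). Strike M from a3, a5.
a3 has just one choice, so a3 = S. Eliminate S elsewhere: a5.
a5 must be N (only option left).
Determined: a2=M, a3=S, a5=N. The other variables each still have more than one consistent value. That makes 3.

3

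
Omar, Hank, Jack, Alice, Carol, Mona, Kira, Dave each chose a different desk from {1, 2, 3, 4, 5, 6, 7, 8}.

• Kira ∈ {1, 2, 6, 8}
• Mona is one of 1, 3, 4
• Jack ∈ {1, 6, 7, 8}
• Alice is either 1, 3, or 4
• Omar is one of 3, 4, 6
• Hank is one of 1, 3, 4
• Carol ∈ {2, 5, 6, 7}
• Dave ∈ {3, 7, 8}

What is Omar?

The 8 variables together cover exactly {1, 2, 3, 4, 5, 6, 7, 8} — 8 values for 8 variables — and 5 appears only in Carol's list, so Carol = 5.
The 7 still-open variables draw from only 7 values {1, 2, 3, 4, 6, 7, 8}, so each is used; only Kira can be 2, hence Kira = 2.
Hank, Alice, Mona between them cover only {1, 3, 4} — a naked triple. Remove those values from Omar, Jack, Dave.
So Omar = 6.

6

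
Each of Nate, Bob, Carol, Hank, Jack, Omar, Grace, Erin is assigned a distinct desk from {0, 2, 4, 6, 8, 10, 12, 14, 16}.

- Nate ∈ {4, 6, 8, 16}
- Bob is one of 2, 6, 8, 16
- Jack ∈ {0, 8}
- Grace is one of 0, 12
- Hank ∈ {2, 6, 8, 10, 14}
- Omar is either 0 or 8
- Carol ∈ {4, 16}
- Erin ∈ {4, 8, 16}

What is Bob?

2

The 2 variables Jack and Omar are confined to {0, 8}, which locks those values in; drop them from Nate, Bob, Hank, Grace, Erin.
Grace has just one choice, so Grace = 12.
Carol and Erin between them cover only {4, 16} — a naked pair. Remove those values from Nate, Bob.
That leaves Nate = 6. Eliminate 6 elsewhere: Bob, Hank.
So Bob = 2.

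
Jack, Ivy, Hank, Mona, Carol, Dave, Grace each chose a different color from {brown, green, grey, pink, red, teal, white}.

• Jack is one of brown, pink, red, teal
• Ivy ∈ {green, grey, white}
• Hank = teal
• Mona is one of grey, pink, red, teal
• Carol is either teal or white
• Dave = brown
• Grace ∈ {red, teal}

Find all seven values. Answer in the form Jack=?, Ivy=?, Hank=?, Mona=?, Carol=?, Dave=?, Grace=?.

Jack=pink, Ivy=green, Hank=teal, Mona=grey, Carol=white, Dave=brown, Grace=red

Hank must be teal (only option left). Eliminate teal elsewhere: Jack, Mona, Carol, Grace.
Carol must be white (only option left). Strike white from Ivy.
Dave's domain is down to {brown}, so Dave = brown. Eliminate brown elsewhere: Jack.
Grace must be red (only option left). Eliminate red elsewhere: Jack, Mona.
Jack's domain is down to {pink}, so Jack = pink. Strike pink from Mona.
Mona has just one choice, so Mona = grey. So Ivy can't be grey.
Ivy has just one choice, so Ivy = green.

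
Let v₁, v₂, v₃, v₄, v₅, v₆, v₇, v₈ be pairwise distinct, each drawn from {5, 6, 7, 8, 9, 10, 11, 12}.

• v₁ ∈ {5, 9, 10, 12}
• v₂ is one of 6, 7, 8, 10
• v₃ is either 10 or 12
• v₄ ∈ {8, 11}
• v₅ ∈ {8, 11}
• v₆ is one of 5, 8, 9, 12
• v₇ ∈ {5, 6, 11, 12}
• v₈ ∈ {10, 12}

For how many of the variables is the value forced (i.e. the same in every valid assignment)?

The 8 variables draw from only 8 values {5, 6, 7, 8, 9, 10, 11, 12}, so each is used; only v₂ can be 7, hence v₂ = 7.
Among the 7 still-open variables, 6 fits only v₇ (and all 7 values in {5, 6, 8, 9, 10, 11, 12} must be used), so v₇ = 6.
v₃ and v₈ share exactly the 2 values {10, 12}; by pigeonhole those values go to them, so strike 10, 12 from v₁, v₆.
v₄ and v₅ between them cover only {8, 11} — a naked pair. Remove those values from v₆.
Determined: v₂=7, v₇=6. The other variables each still have more than one consistent value. That makes 2.

2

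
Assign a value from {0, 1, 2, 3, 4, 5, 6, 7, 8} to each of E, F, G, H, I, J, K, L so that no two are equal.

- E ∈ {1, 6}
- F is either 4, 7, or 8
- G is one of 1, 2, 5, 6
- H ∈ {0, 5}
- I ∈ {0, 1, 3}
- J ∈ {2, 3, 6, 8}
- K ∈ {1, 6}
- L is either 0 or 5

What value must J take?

8

The 2 variables E and K are confined to {1, 6}, which locks those values in; drop them from G, I, J.
H and L share exactly the 2 values {0, 5}; by pigeonhole those values go to them, so strike 0, 5 from G, I.
G's domain is down to {2}, so G = 2. So J can't be 2.
I's domain is down to {3}, so I = 3. Eliminate 3 elsewhere: J.
So J = 8.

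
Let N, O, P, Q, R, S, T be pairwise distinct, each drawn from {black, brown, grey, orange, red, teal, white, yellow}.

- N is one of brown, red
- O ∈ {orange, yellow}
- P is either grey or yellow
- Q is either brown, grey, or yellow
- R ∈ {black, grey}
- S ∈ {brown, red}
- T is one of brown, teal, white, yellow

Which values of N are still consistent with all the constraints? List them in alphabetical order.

brown, red

N and S share exactly the 2 values {brown, red}; by pigeonhole those values go to them, so strike brown, red from Q, T.
P and Q share exactly the 2 values {grey, yellow}; by pigeonhole those values go to them, so strike grey, yellow from O, R, T.
O has just one choice, so O = orange.
R must be black (only option left).
No further eliminations apply; N can still be any of brown, red.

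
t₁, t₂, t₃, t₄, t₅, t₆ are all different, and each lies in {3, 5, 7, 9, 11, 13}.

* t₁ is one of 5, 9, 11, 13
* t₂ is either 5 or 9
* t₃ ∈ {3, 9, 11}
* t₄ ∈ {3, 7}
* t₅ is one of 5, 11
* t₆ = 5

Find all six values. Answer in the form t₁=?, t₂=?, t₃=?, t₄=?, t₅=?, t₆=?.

t₆'s domain is down to {5}, so t₆ = 5. Eliminate 5 elsewhere: t₁, t₂, t₅.
t₂ has just one choice, so t₂ = 9. Eliminate 9 elsewhere: t₁, t₃.
t₅'s domain is down to {11}, so t₅ = 11. Strike 11 from t₁, t₃.
t₁'s domain is down to {13}, so t₁ = 13.
t₃ has just one choice, so t₃ = 3. Strike 3 from t₄.
t₄'s domain is down to {7}, so t₄ = 7.

t₁=13, t₂=9, t₃=3, t₄=7, t₅=11, t₆=5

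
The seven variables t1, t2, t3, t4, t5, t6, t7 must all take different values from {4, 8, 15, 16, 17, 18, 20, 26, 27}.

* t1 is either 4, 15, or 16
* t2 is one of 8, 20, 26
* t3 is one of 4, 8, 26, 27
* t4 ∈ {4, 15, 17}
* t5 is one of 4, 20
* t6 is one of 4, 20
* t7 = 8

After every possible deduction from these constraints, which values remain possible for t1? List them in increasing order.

15, 16

t7 has just one choice, so t7 = 8. Strike 8 from t2, t3.
The 2 variables t5 and t6 are confined to {4, 20}, which locks those values in; drop them from t1, t2, t3, t4.
t2 must be 26 (only option left). Eliminate 26 elsewhere: t3.
That leaves t3 = 27.
No further eliminations apply; t1 can still be any of 15, 16.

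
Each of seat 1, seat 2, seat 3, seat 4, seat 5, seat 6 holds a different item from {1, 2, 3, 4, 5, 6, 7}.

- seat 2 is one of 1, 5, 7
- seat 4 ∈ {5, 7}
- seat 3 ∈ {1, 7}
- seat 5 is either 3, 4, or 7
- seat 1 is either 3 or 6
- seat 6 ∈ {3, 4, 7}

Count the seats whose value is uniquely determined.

The 6 variables draw from only 6 values {1, 3, 4, 5, 6, 7}, so each is used; only seat 1 can be 6, hence seat 1 = 6.
The 3 variables seat 2, seat 3, seat 4 are confined to {1, 5, 7}, which locks those values in; drop them from seat 5, seat 6.
Determined: seat 1=6. The other seats each still have more than one consistent value. That makes 1.

1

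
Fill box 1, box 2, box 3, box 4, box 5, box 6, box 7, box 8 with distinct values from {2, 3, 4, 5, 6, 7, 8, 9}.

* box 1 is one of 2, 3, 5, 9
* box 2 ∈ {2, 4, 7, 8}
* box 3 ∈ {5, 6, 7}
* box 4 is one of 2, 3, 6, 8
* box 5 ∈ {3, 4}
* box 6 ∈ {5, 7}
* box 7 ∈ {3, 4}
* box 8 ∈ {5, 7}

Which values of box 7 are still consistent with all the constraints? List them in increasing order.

The 8 variables together cover exactly {2, 3, 4, 5, 6, 7, 8, 9} — 8 values for 8 variables — and 9 appears only in box 1's list, so box 1 = 9.
box 5 and box 7 share exactly the 2 values {3, 4}; by pigeonhole those values go to them, so strike 3, 4 from box 2, box 4.
The 2 variables box 6 and box 8 are confined to {5, 7}, which locks those values in; drop them from box 2, box 3.
box 3 has just one choice, so box 3 = 6. So box 4 can't be 6.
No further eliminations apply; box 7 can still be any of 3, 4.

3, 4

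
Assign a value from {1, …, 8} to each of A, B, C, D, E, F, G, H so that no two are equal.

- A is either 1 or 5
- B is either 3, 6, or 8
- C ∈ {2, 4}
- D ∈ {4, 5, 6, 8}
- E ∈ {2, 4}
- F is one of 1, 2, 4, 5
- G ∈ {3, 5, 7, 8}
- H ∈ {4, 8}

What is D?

The 8 variables together cover exactly {1, 2, 3, 4, 5, 6, 7, 8} — 8 values for 8 variables — and 7 appears only in G's list, so G = 7.
The 7 still-open variables draw from only 7 values {1, 2, 3, 4, 5, 6, 8}, so each is used; only B can be 3, hence B = 3.
The 6 still-open variables draw from only 6 values {1, 2, 4, 5, 6, 8}, so each is used; only D can be 6, hence D = 6.

6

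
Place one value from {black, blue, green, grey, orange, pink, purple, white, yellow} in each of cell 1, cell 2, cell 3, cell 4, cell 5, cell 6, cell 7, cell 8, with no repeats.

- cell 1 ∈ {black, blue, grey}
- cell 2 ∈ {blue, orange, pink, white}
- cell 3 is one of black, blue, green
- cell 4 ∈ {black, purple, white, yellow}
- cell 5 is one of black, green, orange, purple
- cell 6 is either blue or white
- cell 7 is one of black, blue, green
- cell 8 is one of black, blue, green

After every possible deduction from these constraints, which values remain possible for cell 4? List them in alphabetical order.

purple, yellow

cell 3, cell 7, cell 8 share exactly the 3 values {black, blue, green}; by pigeonhole those values go to them, so strike black, blue, green from cell 1, cell 2, cell 4, cell 5, cell 6.
cell 1 must be grey (only option left).
cell 6 has just one choice, so cell 6 = white. Strike white from cell 2, cell 4.
No further eliminations apply; cell 4 can still be any of purple, yellow.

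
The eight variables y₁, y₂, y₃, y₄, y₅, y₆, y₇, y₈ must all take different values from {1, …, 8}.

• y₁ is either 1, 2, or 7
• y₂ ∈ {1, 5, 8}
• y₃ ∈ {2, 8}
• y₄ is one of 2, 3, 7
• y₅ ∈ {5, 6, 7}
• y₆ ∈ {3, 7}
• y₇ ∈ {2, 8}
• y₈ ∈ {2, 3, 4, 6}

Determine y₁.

1

Among the 8 variables, 4 fits only y₈ (and all 8 values in {1, 2, 3, 4, 5, 6, 7, 8} must be used), so y₈ = 4.
Among the 7 still-open variables, 6 fits only y₅ (and all 7 values in {1, 2, 3, 5, 6, 7, 8} must be used), so y₅ = 6.
The 6 still-open variables together cover exactly {1, 2, 3, 5, 7, 8} — 6 values for 6 variables — and 5 appears only in y₂'s list, so y₂ = 5.
The 5 still-open variables together cover exactly {1, 2, 3, 7, 8} — 5 values for 5 variables — and 1 appears only in y₁'s list, so y₁ = 1.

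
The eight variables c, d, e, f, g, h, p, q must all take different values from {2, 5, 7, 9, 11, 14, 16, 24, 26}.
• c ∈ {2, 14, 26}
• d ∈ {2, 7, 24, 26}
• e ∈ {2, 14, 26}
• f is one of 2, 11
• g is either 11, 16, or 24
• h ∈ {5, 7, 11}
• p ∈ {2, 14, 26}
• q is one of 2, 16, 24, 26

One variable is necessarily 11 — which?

f

The 8 variables draw from only 8 values {2, 5, 7, 11, 14, 16, 24, 26}, so each is used; only h can be 5, hence h = 5.
The 7 still-open variables together cover exactly {2, 7, 11, 14, 16, 24, 26} — 7 values for 7 variables — and 7 appears only in d's list, so d = 7.
c, e, p share exactly the 3 values {2, 14, 26}; by pigeonhole those values go to them, so strike 2, 14, 26 from f, q.
So 11 goes to f.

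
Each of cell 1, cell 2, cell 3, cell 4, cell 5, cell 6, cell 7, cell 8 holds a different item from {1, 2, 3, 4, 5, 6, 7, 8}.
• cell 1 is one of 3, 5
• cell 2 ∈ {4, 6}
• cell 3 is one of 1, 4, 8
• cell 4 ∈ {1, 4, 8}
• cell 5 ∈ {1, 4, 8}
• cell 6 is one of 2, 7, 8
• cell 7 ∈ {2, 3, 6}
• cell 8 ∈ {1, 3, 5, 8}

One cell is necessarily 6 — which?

cell 2

The 8 variables together cover exactly {1, 2, 3, 4, 5, 6, 7, 8} — 8 values for 8 variables — and 7 appears only in cell 6's list, so cell 6 = 7.
The 7 still-open variables draw from only 7 values {1, 2, 3, 4, 5, 6, 8}, so each is used; only cell 7 can be 2, hence cell 7 = 2.
The 6 still-open variables draw from only 6 values {1, 3, 4, 5, 6, 8}, so each is used; only cell 2 can be 6, hence cell 2 = 6.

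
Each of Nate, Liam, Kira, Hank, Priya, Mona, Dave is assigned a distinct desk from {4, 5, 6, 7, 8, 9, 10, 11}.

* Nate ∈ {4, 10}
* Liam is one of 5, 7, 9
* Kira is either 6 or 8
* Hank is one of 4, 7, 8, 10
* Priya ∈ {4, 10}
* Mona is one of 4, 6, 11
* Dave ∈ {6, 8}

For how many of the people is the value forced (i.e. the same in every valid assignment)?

The 2 variables Nate and Priya are confined to {4, 10}, which locks those values in; drop them from Hank, Mona.
The 2 variables Kira and Dave are confined to {6, 8}, which locks those values in; drop them from Hank, Mona.
Hank has just one choice, so Hank = 7. Eliminate 7 elsewhere: Liam.
That leaves Mona = 11.
Determined: Hank=7, Mona=11. The other people each still have more than one consistent value. That makes 2.

2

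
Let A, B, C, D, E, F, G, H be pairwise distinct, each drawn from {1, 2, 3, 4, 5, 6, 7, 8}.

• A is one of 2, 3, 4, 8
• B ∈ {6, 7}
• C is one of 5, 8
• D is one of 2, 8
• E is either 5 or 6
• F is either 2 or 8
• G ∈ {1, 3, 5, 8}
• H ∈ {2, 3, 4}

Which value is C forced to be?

The 8 variables together cover exactly {1, 2, 3, 4, 5, 6, 7, 8} — 8 values for 8 variables — and 1 appears only in G's list, so G = 1.
The 7 still-open variables draw from only 7 values {2, 3, 4, 5, 6, 7, 8}, so each is used; only B can be 7, hence B = 7.
The 6 still-open variables draw from only 6 values {2, 3, 4, 5, 6, 8}, so each is used; only E can be 6, hence E = 6.
The 5 still-open variables together cover exactly {2, 3, 4, 5, 8} — 5 values for 5 variables — and 5 appears only in C's list, so C = 5.

5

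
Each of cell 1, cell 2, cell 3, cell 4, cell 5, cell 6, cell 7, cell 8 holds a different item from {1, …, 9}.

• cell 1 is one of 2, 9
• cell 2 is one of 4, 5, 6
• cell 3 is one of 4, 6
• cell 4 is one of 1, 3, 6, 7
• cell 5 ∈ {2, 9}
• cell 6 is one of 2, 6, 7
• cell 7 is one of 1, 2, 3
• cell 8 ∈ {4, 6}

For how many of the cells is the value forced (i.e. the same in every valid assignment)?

2

The 8 variables together cover exactly {1, 2, 3, 4, 5, 6, 7, 9} — 8 values for 8 variables — and 5 appears only in cell 2's list, so cell 2 = 5.
The 2 variables cell 1 and cell 5 are confined to {2, 9}, which locks those values in; drop them from cell 6, cell 7.
The 2 variables cell 3 and cell 8 are confined to {4, 6}, which locks those values in; drop them from cell 4, cell 6.
cell 6's domain is down to {7}, so cell 6 = 7. So cell 4 can't be 7.
Determined: cell 2=5, cell 6=7. The other cells each still have more than one consistent value. That makes 2.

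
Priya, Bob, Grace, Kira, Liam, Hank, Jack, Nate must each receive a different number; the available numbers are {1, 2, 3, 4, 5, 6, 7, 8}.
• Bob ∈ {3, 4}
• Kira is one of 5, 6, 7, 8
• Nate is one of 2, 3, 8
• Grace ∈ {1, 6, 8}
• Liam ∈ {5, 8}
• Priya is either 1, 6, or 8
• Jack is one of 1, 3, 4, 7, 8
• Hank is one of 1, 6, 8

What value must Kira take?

Among the 8 variables, 2 fits only Nate (and all 8 values in {1, 2, 3, 4, 5, 6, 7, 8} must be used), so Nate = 2.
Priya, Grace, Hank between them cover only {1, 6, 8} — a naked triple. Remove those values from Kira, Liam, Jack.
Liam has just one choice, so Liam = 5. Strike 5 from Kira.
So Kira = 7.

7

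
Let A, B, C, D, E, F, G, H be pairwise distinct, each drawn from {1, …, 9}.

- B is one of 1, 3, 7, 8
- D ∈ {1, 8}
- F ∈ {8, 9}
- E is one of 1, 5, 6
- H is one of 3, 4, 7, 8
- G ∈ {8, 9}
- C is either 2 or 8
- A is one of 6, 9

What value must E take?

The 2 variables F and G are confined to {8, 9}, which locks those values in; drop them from A, B, C, D, H.
A's domain is down to {6}, so A = 6. So E can't be 6.
C's domain is down to {2}, so C = 2.
D has just one choice, so D = 1. Eliminate 1 elsewhere: B, E.
So E = 5.

5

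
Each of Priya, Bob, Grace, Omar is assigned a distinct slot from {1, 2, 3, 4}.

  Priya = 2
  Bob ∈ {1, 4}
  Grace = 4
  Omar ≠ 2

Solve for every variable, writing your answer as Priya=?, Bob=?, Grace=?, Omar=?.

Priya's domain is down to {2}, so Priya = 2.
Grace's domain is down to {4}, so Grace = 4. So Bob, Omar can't be 4.
Bob's domain is down to {1}, so Bob = 1. Eliminate 1 elsewhere: Omar.
Omar must be 3 (only option left).

Priya=2, Bob=1, Grace=4, Omar=3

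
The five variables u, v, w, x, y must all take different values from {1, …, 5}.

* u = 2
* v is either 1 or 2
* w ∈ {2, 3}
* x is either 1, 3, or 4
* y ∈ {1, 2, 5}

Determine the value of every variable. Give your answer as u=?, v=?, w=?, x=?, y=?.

u=2, v=1, w=3, x=4, y=5

u must be 2 (only option left). So v, w, y can't be 2.
v's domain is down to {1}, so v = 1. Eliminate 1 elsewhere: x, y.
w's domain is down to {3}, so w = 3. Strike 3 from x.
x must be 4 (only option left).
y's domain is down to {5}, so y = 5.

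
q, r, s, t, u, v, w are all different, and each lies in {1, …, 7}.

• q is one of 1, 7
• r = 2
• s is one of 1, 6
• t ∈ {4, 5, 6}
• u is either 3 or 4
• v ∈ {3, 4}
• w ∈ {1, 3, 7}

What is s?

r's domain is down to {2}, so r = 2.
The 6 still-open variables together cover exactly {1, 3, 4, 5, 6, 7} — 6 values for 6 variables — and 5 appears only in t's list, so t = 5.
Among the 5 still-open variables, 6 fits only s (and all 5 values in {1, 3, 4, 6, 7} must be used), so s = 6.

6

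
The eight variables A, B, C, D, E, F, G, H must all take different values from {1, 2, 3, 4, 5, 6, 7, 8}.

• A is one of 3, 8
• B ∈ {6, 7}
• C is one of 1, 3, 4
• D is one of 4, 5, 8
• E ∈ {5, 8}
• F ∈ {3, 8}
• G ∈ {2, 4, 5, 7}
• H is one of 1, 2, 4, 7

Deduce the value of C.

Among the 8 variables, 6 fits only B (and all 8 values in {1, 2, 3, 4, 5, 6, 7, 8} must be used), so B = 6.
A and F between them cover only {3, 8} — a naked pair. Remove those values from C, D, E.
That leaves E = 5. Strike 5 from D, G.
That leaves D = 4. Remove 4 from C, G, H.
So C = 1.

1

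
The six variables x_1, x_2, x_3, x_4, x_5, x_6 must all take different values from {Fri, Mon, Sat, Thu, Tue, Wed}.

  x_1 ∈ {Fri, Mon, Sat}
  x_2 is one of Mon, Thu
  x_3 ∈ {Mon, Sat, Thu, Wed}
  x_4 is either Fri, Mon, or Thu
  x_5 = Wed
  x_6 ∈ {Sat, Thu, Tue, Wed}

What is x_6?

Tue

x_5 must be Wed (only option left). Remove Wed from x_3, x_6.
Among the 5 still-open variables, Tue fits only x_6 (and all 5 values in {Fri, Mon, Sat, Thu, Tue} must be used), so x_6 = Tue.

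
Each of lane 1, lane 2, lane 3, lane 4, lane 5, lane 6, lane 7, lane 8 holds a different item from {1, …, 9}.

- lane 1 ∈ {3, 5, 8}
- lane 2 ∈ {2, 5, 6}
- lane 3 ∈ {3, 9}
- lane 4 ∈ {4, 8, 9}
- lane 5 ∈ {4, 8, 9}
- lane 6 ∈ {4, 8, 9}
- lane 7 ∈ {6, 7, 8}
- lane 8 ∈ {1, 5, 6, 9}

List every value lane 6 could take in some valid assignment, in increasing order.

lane 4, lane 5, lane 6 share exactly the 3 values {4, 8, 9}; by pigeonhole those values go to them, so strike 4, 8, 9 from lane 1, lane 3, lane 7, lane 8.
lane 3 has just one choice, so lane 3 = 3. Remove 3 from lane 1.
That leaves lane 1 = 5. So lane 2, lane 8 can't be 5.
No further eliminations apply; lane 6 can still be any of 4, 8, 9.

4, 8, 9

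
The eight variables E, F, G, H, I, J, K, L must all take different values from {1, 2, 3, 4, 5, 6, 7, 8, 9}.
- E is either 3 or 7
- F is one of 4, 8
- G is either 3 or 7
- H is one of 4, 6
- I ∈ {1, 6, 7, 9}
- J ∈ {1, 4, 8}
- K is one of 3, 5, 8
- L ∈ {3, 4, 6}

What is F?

8

Among the 8 variables, 5 fits only K (and all 8 values in {1, 3, 4, 5, 6, 7, 8, 9} must be used), so K = 5.
Among the 7 still-open variables, 9 fits only I (and all 7 values in {1, 3, 4, 6, 7, 8, 9} must be used), so I = 9.
Among the 6 still-open variables, 1 fits only J (and all 6 values in {1, 3, 4, 6, 7, 8} must be used), so J = 1.
Among the 5 still-open variables, 8 fits only F (and all 5 values in {3, 4, 6, 7, 8} must be used), so F = 8.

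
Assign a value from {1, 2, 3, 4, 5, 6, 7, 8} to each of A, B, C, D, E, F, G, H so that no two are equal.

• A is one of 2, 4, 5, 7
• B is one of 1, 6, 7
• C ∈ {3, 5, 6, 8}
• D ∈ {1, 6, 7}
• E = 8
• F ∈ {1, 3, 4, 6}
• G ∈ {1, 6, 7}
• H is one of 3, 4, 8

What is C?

E has just one choice, so E = 8. Remove 8 from C, H.
The 7 still-open variables together cover exactly {1, 2, 3, 4, 5, 6, 7} — 7 values for 7 variables — and 2 appears only in A's list, so A = 2.
The 6 still-open variables together cover exactly {1, 3, 4, 5, 6, 7} — 6 values for 6 variables — and 5 appears only in C's list, so C = 5.

5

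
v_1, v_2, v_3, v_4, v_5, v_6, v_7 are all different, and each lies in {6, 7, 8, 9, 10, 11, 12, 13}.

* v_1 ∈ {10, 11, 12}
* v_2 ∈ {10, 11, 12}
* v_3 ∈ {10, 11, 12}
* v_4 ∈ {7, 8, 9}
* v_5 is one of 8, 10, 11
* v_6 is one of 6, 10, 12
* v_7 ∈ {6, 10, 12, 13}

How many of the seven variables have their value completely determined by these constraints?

The 3 variables v_1, v_2, v_3 are confined to {10, 11, 12}, which locks those values in; drop them from v_5, v_6, v_7.
That leaves v_5 = 8. Strike 8 from v_4.
That leaves v_6 = 6. Strike 6 from v_7.
v_7 has just one choice, so v_7 = 13.
Determined: v_5=8, v_6=6, v_7=13. The other variables each still have more than one consistent value. That makes 3.

3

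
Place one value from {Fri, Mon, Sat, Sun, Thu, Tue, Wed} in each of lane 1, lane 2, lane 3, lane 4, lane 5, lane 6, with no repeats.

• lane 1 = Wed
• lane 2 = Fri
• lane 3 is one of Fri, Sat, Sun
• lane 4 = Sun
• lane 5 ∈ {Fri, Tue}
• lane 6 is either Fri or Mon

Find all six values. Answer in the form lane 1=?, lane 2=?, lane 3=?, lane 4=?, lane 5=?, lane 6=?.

lane 1=Wed, lane 2=Fri, lane 3=Sat, lane 4=Sun, lane 5=Tue, lane 6=Mon

lane 1 has just one choice, so lane 1 = Wed.
That leaves lane 2 = Fri. So lane 3, lane 5, lane 6 can't be Fri.
lane 4 must be Sun (only option left). Strike Sun from lane 3.
lane 5 has just one choice, so lane 5 = Tue.
lane 6 must be Mon (only option left).
lane 3 has just one choice, so lane 3 = Sat.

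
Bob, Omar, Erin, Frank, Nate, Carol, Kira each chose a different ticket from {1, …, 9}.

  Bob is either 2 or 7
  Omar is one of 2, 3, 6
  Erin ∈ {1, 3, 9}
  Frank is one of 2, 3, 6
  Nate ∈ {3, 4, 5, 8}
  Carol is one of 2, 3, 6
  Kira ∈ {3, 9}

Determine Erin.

Omar, Frank, Carol share exactly the 3 values {2, 3, 6}; by pigeonhole those values go to them, so strike 2, 3, 6 from Bob, Erin, Nate, Kira.
Bob has just one choice, so Bob = 7.
Kira must be 9 (only option left). So Erin can't be 9.
So Erin = 1.

1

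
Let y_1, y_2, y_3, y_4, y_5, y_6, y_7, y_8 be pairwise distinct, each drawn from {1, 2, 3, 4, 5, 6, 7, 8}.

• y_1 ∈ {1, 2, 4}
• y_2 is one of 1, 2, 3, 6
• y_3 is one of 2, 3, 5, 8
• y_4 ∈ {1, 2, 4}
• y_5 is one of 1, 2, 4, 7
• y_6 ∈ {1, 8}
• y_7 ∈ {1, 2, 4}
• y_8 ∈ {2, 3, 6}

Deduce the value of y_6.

8

Among the 8 variables, 5 fits only y_3 (and all 8 values in {1, 2, 3, 4, 5, 6, 7, 8} must be used), so y_3 = 5.
Among the 7 still-open variables, 7 fits only y_5 (and all 7 values in {1, 2, 3, 4, 6, 7, 8} must be used), so y_5 = 7.
The 6 still-open variables draw from only 6 values {1, 2, 3, 4, 6, 8}, so each is used; only y_6 can be 8, hence y_6 = 8.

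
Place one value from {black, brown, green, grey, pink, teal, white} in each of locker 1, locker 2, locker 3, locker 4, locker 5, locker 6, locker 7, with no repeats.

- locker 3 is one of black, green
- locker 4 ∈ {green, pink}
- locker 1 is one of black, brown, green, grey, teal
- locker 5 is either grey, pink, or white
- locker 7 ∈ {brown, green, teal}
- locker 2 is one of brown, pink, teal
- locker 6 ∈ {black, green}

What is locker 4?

Among the 7 variables, white fits only locker 5 (and all 7 values in {black, brown, green, grey, pink, teal, white} must be used), so locker 5 = white.
Among the 6 still-open variables, grey fits only locker 1 (and all 6 values in {black, brown, green, grey, pink, teal} must be used), so locker 1 = grey.
locker 3 and locker 6 between them cover only {black, green} — a naked pair. Remove those values from locker 4, locker 7.
So locker 4 = pink.

pink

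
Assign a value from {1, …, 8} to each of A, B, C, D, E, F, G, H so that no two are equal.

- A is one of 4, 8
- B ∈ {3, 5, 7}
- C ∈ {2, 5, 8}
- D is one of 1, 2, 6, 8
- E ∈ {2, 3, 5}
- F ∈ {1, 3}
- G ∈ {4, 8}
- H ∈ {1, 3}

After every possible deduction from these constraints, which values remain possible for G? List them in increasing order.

The 8 variables draw from only 8 values {1, 2, 3, 4, 5, 6, 7, 8}, so each is used; only D can be 6, hence D = 6.
The 7 still-open variables together cover exactly {1, 2, 3, 4, 5, 7, 8} — 7 values for 7 variables — and 7 appears only in B's list, so B = 7.
The 2 variables A and G are confined to {4, 8}, which locks those values in; drop them from C.
The 2 variables F and H are confined to {1, 3}, which locks those values in; drop them from E.
No further eliminations apply; G can still be any of 4, 8.

4, 8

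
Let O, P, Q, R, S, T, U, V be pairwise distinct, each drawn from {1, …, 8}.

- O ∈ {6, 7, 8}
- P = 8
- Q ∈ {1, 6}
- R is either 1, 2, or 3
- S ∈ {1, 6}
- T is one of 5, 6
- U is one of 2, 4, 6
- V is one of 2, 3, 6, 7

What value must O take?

P's domain is down to {8}, so P = 8. Eliminate 8 elsewhere: O.
Among the 7 still-open variables, 4 fits only U (and all 7 values in {1, 2, 3, 4, 5, 6, 7} must be used), so U = 4.
The 6 still-open variables together cover exactly {1, 2, 3, 5, 6, 7} — 6 values for 6 variables — and 5 appears only in T's list, so T = 5.
The 2 variables Q and S are confined to {1, 6}, which locks those values in; drop them from O, R, V.
So O = 7.

7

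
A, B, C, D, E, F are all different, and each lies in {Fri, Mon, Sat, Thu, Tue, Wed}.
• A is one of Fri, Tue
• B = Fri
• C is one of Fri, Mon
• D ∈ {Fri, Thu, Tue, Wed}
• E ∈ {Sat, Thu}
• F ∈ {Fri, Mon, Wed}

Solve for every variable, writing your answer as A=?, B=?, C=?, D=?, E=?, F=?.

A=Tue, B=Fri, C=Mon, D=Thu, E=Sat, F=Wed

B must be Fri (only option left). Eliminate Fri elsewhere: A, C, D, F.
C's domain is down to {Mon}, so C = Mon. So F can't be Mon.
That leaves F = Wed. Strike Wed from D.
That leaves A = Tue. Eliminate Tue elsewhere: D.
That leaves D = Thu. Strike Thu from E.
E's domain is down to {Sat}, so E = Sat.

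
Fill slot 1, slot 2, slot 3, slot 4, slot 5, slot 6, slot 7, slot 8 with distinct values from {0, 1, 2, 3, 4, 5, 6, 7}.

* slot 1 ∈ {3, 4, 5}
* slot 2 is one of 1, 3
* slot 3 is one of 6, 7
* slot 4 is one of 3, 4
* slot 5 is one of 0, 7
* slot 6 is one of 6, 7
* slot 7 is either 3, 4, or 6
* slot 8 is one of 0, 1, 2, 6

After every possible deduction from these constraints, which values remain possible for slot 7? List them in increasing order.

3, 4

The 8 variables together cover exactly {0, 1, 2, 3, 4, 5, 6, 7} — 8 values for 8 variables — and 2 appears only in slot 8's list, so slot 8 = 2.
The 7 still-open variables together cover exactly {0, 1, 3, 4, 5, 6, 7} — 7 values for 7 variables — and 0 appears only in slot 5's list, so slot 5 = 0.
Among the 6 still-open variables, 1 fits only slot 2 (and all 6 values in {1, 3, 4, 5, 6, 7} must be used), so slot 2 = 1.
Among the 5 still-open variables, 5 fits only slot 1 (and all 5 values in {3, 4, 5, 6, 7} must be used), so slot 1 = 5.
The 2 variables slot 3 and slot 6 are confined to {6, 7}, which locks those values in; drop them from slot 7.
No further eliminations apply; slot 7 can still be any of 3, 4.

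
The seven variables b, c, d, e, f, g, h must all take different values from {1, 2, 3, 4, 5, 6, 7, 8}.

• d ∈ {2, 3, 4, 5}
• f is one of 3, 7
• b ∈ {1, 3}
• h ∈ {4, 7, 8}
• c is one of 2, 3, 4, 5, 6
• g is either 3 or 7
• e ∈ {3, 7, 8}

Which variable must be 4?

h

f and g between them cover only {3, 7} — a naked pair. Remove those values from b, c, d, e, h.
That leaves b = 1.
e's domain is down to {8}, so e = 8. Strike 8 from h.
So 4 goes to h.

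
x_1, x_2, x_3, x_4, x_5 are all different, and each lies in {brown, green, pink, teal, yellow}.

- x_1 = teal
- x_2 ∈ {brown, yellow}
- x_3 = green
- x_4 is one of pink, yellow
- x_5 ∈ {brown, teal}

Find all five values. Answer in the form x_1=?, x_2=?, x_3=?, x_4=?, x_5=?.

x_1 has just one choice, so x_1 = teal. Strike teal from x_5.
x_3 has just one choice, so x_3 = green.
x_5 has just one choice, so x_5 = brown. Strike brown from x_2.
x_2 has just one choice, so x_2 = yellow. So x_4 can't be yellow.
x_4's domain is down to {pink}, so x_4 = pink.

x_1=teal, x_2=yellow, x_3=green, x_4=pink, x_5=brown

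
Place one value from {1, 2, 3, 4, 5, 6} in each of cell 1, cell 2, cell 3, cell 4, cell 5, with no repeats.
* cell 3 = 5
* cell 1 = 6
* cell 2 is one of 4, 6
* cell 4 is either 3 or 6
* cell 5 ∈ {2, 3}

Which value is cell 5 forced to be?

cell 1 has just one choice, so cell 1 = 6. Eliminate 6 elsewhere: cell 2, cell 4.
cell 2 has just one choice, so cell 2 = 4.
cell 3 must be 5 (only option left).
cell 4 must be 3 (only option left). Strike 3 from cell 5.
So cell 5 = 2.

2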